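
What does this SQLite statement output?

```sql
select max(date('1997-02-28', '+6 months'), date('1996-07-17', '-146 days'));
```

1997-08-28

date('1997-02-28', '+6 months') → 1997-08-28.
date('1996-07-17', '-146 days') → 1996-02-22.
Later of the two is 1997-08-28.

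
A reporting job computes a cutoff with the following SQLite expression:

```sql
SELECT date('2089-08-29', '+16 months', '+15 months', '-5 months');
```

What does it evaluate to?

Adding +16 months to 2089-08-29 gives 2090-12-29.
Adding +15 months to 2090-12-29 gives 2092-03-29.
Adding -5 months to 2092-03-29 gives 2091-10-29.

2091-10-29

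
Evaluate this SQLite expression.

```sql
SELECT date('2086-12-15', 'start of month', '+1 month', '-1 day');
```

2086-12-31

`start of month` rewinds 2086-12-15 to 2086-12-01.
Adding +1 month to 2086-12-01 gives 2087-01-01.
Going back 1 day from 2087-01-01 reaches 2086-12-31 (last day of December, 31 days).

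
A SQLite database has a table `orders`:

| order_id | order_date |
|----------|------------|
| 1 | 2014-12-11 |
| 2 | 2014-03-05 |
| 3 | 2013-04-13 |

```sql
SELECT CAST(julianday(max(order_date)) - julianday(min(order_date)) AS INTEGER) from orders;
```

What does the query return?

MIN = 2013-04-13, MAX = 2014-12-11.
17 days remain in April 2013 after the 13th (30 − 13).
Full months from May 2013 through November 2014 contribute their day counts.
Then 11 days into December 2014.
Total: 17 + 31 + 30 + 31 + 31 + 30 + 31 + 30 + 31 + 31 + 28 + 31 + 30 + 31 + 30 + 31 + 31 + 30 + 31 + 30 + 11 = 607.

607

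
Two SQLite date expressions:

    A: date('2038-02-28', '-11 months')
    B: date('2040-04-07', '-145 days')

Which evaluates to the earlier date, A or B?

A = 2037-03-28.
B = 2039-11-14.
A is earlier.

A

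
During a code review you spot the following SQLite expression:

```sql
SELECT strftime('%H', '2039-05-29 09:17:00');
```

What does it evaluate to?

`%H` extracts the 2-digit hour (00-23): 09.

09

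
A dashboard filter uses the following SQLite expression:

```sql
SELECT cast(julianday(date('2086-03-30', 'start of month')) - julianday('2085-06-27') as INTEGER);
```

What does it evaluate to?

`start of month` rewinds 2086-03-30 to 2086-03-01.
3 days remain in June 2085 after the 27th (30 − 27).
Full months from July 2085 through February 2086 contribute their day counts.
Then 1 day into March 2086.
Total: 3 + 31 + 31 + 30 + 31 + 30 + 31 + 31 + 28 + 1 = 247.

247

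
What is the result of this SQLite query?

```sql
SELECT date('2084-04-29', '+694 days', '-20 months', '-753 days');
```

Applying '+694 days' to 2084-04-29: counting 694 days forward gives 2086-03-24.
Adding -20 months to 2086-03-24 gives 2084-07-24.
Applying '-753 days' to 2084-07-24: counting 753 days back gives 2082-07-02.

2082-07-02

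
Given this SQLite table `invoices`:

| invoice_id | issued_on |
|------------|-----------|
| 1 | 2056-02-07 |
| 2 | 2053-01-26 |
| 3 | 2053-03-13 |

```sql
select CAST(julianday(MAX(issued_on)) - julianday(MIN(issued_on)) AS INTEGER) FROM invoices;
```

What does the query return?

1107

MIN = 2053-01-26, MAX = 2056-02-07.
5 days remain in January 2053 after the 26th (31 − 26).
Full months from February 2053 through January 2056 contribute their day counts.
Then 7 days into February 2056.
Total: 5 + 28 + 31 + 30 + 31 + 30 + 31 + 31 + 30 + 31 + 30 + 31 + 31 + 28 + 31 + 30 + 31 + 30 + 31 + 31 + 30 + 31 + 30 + 31 + 31 + 28 + 31 + 30 + 31 + 30 + 31 + 31 + 30 + 31 + 30 + 31 + 31 + 7 = 1107.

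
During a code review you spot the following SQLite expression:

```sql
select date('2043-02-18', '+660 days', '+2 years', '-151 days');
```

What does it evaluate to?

2046-07-11

Applying '+660 days' to 2043-02-18: counting 660 days forward gives 2044-12-09.
Adding +2 years to 2044-12-09 gives 2046-12-09.
Applying '-151 days' to 2046-12-09: counting 151 days back gives 2046-07-11.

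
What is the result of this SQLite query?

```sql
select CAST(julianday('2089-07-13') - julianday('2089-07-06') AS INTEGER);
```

7

Both dates are in July 2089: 13 − 6 = 7.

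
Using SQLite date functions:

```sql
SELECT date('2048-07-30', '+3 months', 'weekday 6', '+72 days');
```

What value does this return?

2049-01-11

Adding +3 months to 2048-07-30 gives 2048-10-30.
`weekday 6` advances to the next Saturday; 2048-10-30 is a Friday, so it moves forward to 2048-10-31.
Applying '+72 days' to 2048-10-31: counting 72 days forward gives 2049-01-11.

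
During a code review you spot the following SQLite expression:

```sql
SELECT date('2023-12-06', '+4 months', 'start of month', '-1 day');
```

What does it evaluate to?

2024-03-31

Adding +4 months to 2023-12-06 gives 2024-04-06.
`start of month` rewinds 2024-04-06 to 2024-04-01.
Going back 1 day from 2024-04-01 reaches 2024-03-31 (last day of March, 31 days).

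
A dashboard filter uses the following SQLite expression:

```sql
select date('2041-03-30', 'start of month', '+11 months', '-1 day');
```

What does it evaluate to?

`start of month` rewinds 2041-03-30 to 2041-03-01.
Adding +11 months to 2041-03-01 gives 2042-02-01.
Going back 1 day from 2042-02-01 reaches 2042-01-31 (last day of January, 31 days).

2042-01-31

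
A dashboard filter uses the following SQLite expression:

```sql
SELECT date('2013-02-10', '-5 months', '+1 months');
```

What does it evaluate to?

Adding -5 months to 2013-02-10 gives 2012-09-10.
Adding +1 month to 2012-09-10 gives 2012-10-10.

2012-10-10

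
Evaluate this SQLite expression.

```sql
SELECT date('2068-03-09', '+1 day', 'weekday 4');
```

Advancing 1 more day within March lands on 2068-03-10.
`weekday 4` advances to the next Thursday; 2068-03-10 is a Saturday, so it moves forward to 2068-03-15.

2068-03-15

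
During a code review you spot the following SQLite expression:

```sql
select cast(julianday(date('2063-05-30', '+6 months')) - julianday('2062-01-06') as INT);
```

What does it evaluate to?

693

Adding +6 months to 2063-05-30 gives 2063-11-30.
25 days remain in January 2062 after the 6th (31 − 6).
Full months from February 2062 through October 2063 contribute their day counts.
Then 30 days into November 2063.
Total: 25 + 28 + 31 + 30 + 31 + 30 + 31 + 31 + 30 + 31 + 30 + 31 + 31 + 28 + 31 + 30 + 31 + 30 + 31 + 31 + 30 + 31 + 30 = 693.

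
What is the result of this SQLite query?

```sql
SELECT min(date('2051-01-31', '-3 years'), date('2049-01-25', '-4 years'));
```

2045-01-25

date('2051-01-31', '-3 years') → 2048-01-31.
date('2049-01-25', '-4 years') → 2045-01-25.
Earlier of the two is 2045-01-25.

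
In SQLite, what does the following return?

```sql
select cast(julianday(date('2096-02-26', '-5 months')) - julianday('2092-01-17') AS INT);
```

Adding -5 months to 2096-02-26 gives 2095-09-26.
14 days remain in January 2092 after the 17th (31 − 17).
Full months from February 2092 through August 2095 contribute their day counts.
Then 26 days into September 2095.
Total: 14 + 29 + 31 + 30 + 31 + 30 + 31 + 31 + 30 + 31 + 30 + 31 + 31 + 28 + 31 + 30 + 31 + 30 + 31 + 31 + 30 + 31 + 30 + 31 + 31 + 28 + 31 + 30 + 31 + 30 + 31 + 31 + 30 + 31 + 30 + 31 + 31 + 28 + 31 + 30 + 31 + 30 + 31 + 31 + 26 = 1348.

1348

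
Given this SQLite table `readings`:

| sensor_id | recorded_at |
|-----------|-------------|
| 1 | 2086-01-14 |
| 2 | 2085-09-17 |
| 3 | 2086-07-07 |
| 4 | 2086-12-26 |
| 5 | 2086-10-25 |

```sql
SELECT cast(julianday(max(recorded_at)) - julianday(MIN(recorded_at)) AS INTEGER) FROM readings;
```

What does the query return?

465

MIN = 2085-09-17, MAX = 2086-12-26.
13 days remain in September 2085 after the 17th (30 − 17).
Full months from October 2085 through November 2086 contribute their day counts.
Then 26 days into December 2086.
Total: 13 + 31 + 30 + 31 + 31 + 28 + 31 + 30 + 31 + 30 + 31 + 31 + 30 + 31 + 30 + 26 = 465.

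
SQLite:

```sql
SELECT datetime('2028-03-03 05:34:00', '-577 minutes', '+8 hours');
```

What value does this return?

2028-03-03 03:57:00

577 minutes = 9h 37m; -577 minutes from 2028-03-03 05:34:00 is 2028-03-02 19:57:00 (crosses midnight).
+8 hours from 2028-03-02 19:57:00 is 2028-03-03 03:57:00 (crosses midnight).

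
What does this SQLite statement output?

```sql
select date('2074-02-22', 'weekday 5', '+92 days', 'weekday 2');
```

`weekday 5` advances to the next Friday; 2074-02-22 is a Thursday, so it moves forward to 2074-02-23.
Applying '+92 days' to 2074-02-23: counting 92 days forward gives 2074-05-26.
`weekday 2` advances to the next Tuesday; 2074-05-26 is a Saturday, so it moves forward to 2074-05-29.

2074-05-29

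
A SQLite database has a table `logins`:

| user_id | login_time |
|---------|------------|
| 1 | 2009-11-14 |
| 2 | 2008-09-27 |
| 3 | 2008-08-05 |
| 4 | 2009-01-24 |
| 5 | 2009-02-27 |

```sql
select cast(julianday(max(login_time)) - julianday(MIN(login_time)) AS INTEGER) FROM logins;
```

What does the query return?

MIN = 2008-08-05, MAX = 2009-11-14.
26 days remain in August 2008 after the 5th (31 − 5).
Full months from September 2008 through October 2009 contribute their day counts.
Then 14 days into November 2009.
Total: 26 + 30 + 31 + 30 + 31 + 31 + 28 + 31 + 30 + 31 + 30 + 31 + 31 + 30 + 31 + 14 = 466.

466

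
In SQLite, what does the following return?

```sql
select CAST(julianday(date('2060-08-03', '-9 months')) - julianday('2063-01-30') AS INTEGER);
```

-1184

Adding -9 months to 2060-08-03 gives 2059-11-03.
27 days remain in November 2059 after the 3rd (30 − 3).
Full months from December 2059 through December 2062 contribute their day counts.
Then 30 days into January 2063.
Total: 27 + 31 + 31 + 29 + 31 + 30 + 31 + 30 + 31 + 31 + 30 + 31 + 30 + 31 + 31 + 28 + 31 + 30 + 31 + 30 + 31 + 31 + 30 + 31 + 30 + 31 + 31 + 28 + 31 + 30 + 31 + 30 + 31 + 31 + 30 + 31 + 30 + 31 + 30 = 1184.
The subtraction is earlier − later, so the result is −1184 → -1184.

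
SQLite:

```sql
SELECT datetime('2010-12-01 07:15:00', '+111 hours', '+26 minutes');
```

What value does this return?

+111 hours from 2010-12-01 07:15:00 is 2010-12-05 22:15:00 (crosses midnight).
+26 minutes from 2010-12-05 22:15:00 is 2010-12-05 22:41:00.

2010-12-05 22:41:00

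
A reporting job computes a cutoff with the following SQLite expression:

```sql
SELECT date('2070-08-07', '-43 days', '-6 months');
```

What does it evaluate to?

2069-12-25

Applying '-43 days' to 2070-08-07: counting 43 days back gives 2070-06-25.
Adding -6 months to 2070-06-25 gives 2069-12-25.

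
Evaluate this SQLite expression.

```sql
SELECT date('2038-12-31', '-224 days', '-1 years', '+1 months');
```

Applying '-224 days' to 2038-12-31: counting 224 days back gives 2038-05-21.
Adding -1 year to 2038-05-21 gives 2037-05-21.
Adding +1 month to 2037-05-21 gives 2037-06-21.

2037-06-21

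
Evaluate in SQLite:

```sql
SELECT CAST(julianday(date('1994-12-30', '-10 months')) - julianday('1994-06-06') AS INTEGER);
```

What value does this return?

-96

Adding -10 months to 1994-12-30 targets 1994-02-30. February 1994 has only 28 days, so SQLite normalizes the 2-day overflow forward to 1994-03-02.
29 days remain in March 1994 after the 2nd (31 − 2).
April 1994: 30 days.
May 1994: 31 days.
Then 6 days into June 1994.
Total: 29 + 30 + 31 + 6 = 96.
The subtraction is earlier − later, so the result is −96 → -96.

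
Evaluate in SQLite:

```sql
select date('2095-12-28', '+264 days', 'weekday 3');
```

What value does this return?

Applying '+264 days' to 2095-12-28: counting 264 days forward gives 2096-09-17.
`weekday 3` advances to the next Wednesday; 2096-09-17 is a Monday, so it moves forward to 2096-09-19.

2096-09-19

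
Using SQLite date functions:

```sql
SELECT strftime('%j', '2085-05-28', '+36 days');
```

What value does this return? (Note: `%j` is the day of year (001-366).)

First apply '+36 days': 2085-05-28 → 2085-07-03.
Day-of-year for 2085-07-03: days since 2085-01-01 inclusive = 184, zero-padded to 184.

184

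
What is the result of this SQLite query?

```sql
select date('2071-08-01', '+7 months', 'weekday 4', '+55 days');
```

Adding +7 months to 2071-08-01 gives 2072-03-01.
`weekday 4` advances to the next Thursday; 2072-03-01 is a Tuesday, so it moves forward to 2072-03-03.
Applying '+55 days' to 2072-03-03: counting 55 days forward gives 2072-04-27.

2072-04-27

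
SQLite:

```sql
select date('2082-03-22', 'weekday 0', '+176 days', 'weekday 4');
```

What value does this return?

`weekday 0` advances to the next Sunday; 2082-03-22 is already a Sunday, so it stays at 2082-03-22.
Applying '+176 days' to 2082-03-22: counting 176 days forward gives 2082-09-14.
`weekday 4` advances to the next Thursday; 2082-09-14 is a Monday, so it moves forward to 2082-09-17.

2082-09-17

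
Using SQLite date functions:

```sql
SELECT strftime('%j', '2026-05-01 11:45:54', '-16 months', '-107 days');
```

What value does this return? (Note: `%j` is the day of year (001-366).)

260

First apply '-16 months', '-107 days': 2026-05-01 11:45:54 → 2024-09-16 11:45:54.
Day-of-year for 2024-09-16: days since 2024-01-01 inclusive = 260, zero-padded to 260.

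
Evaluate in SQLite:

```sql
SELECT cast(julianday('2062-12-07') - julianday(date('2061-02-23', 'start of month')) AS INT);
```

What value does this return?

674

`start of month` rewinds 2061-02-23 to 2061-02-01.
27 days remain in February 2061 after the 1st (28 − 1).
Full months from March 2061 through November 2062 contribute their day counts.
Then 7 days into December 2062.
Total: 27 + 31 + 30 + 31 + 30 + 31 + 31 + 30 + 31 + 30 + 31 + 31 + 28 + 31 + 30 + 31 + 30 + 31 + 31 + 30 + 31 + 30 + 7 = 674.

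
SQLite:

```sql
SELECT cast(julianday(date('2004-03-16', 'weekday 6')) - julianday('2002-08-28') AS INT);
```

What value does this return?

570

`weekday 6` advances to the next Saturday; 2004-03-16 is a Tuesday, so it moves forward to 2004-03-20.
3 days remain in August 2002 after the 28th (31 − 28).
Full months from September 2002 through February 2004 contribute their day counts.
Then 20 days into March 2004.
Total: 3 + 30 + 31 + 30 + 31 + 31 + 28 + 31 + 30 + 31 + 30 + 31 + 31 + 30 + 31 + 30 + 31 + 31 + 29 + 20 = 570.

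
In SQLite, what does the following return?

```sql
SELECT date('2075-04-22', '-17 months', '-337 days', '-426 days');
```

Adding -17 months to 2075-04-22 gives 2073-11-22.
Applying '-337 days' to 2073-11-22: counting 337 days back gives 2072-12-20.
Applying '-426 days' to 2072-12-20: counting 426 days back gives 2071-10-21.

2071-10-21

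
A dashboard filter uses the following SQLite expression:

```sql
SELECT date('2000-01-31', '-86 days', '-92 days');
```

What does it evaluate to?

Applying '-86 days' to 2000-01-31: counting 86 days back gives 1999-11-06.
Applying '-92 days' to 1999-11-06: counting 92 days back gives 1999-08-06.

1999-08-06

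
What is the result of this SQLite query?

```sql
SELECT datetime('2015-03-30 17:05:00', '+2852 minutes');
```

2015-04-01 16:37:00

2852 minutes = 47h 32m; +2852 minutes from 2015-03-30 17:05:00 is 2015-04-01 16:37:00 (crosses midnight).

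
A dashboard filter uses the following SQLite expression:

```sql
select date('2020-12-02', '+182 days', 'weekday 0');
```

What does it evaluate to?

Applying '+182 days' to 2020-12-02: counting 182 days forward gives 2021-06-02.
`weekday 0` advances to the next Sunday; 2021-06-02 is a Wednesday, so it moves forward to 2021-06-06.

2021-06-06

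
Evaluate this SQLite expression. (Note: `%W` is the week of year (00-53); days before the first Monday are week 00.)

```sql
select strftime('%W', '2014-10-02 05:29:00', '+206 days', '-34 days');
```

First apply '+206 days', '-34 days': 2014-10-02 05:29:00 → 2015-03-23 05:29:00.
2015-03-23 is a Monday. SQLite's %W counts Mondays since the year started; the result is 12.

12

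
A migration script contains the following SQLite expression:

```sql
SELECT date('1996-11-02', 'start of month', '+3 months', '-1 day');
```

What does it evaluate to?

`start of month` rewinds 1996-11-02 to 1996-11-01.
Adding +3 months to 1996-11-01 gives 1997-02-01.
Going back 1 day from 1997-02-01 reaches 1997-01-31 (last day of January, 31 days).

1997-01-31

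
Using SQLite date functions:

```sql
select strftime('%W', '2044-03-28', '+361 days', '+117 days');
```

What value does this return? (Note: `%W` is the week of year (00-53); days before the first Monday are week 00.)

29

First apply '+361 days', '+117 days': 2044-03-28 → 2045-07-19.
2045-07-19 is a Wednesday. SQLite's %W counts Mondays since the year started; the result is 29.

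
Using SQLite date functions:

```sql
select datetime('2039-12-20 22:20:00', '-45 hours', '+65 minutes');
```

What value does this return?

-45 hours from 2039-12-20 22:20:00 is 2039-12-19 01:20:00 (crosses midnight).
65 minutes = 1h 5m; +65 minutes from 2039-12-19 01:20:00 is 2039-12-19 02:25:00.

2039-12-19 02:25:00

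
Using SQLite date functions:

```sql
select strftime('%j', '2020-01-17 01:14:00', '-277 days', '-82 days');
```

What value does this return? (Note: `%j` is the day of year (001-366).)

023

First apply '-277 days', '-82 days': 2020-01-17 01:14:00 → 2019-01-23 01:14:00.
Day-of-year for 2019-01-23: days since 2019-01-01 inclusive = 23, zero-padded to 023.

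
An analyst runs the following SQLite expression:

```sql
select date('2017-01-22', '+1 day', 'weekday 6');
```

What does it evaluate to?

Advancing 1 more day within January lands on 2017-01-23.
`weekday 6` advances to the next Saturday; 2017-01-23 is a Monday, so it moves forward to 2017-01-28.

2017-01-28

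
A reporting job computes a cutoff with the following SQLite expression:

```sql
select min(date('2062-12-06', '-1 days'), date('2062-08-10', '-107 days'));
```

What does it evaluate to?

2062-04-25

date('2062-12-06', '-1 days') → 2062-12-05.
date('2062-08-10', '-107 days') → 2062-04-25.
Earlier of the two is 2062-04-25.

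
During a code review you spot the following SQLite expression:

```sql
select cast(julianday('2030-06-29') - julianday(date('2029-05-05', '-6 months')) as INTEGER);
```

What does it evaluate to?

Adding -6 months to 2029-05-05 gives 2028-11-05.
25 days remain in November 2028 after the 5th (30 − 5).
Full months from December 2028 through May 2030 contribute their day counts.
Then 29 days into June 2030.
Total: 25 + 31 + 31 + 28 + 31 + 30 + 31 + 30 + 31 + 31 + 30 + 31 + 30 + 31 + 31 + 28 + 31 + 30 + 31 + 29 = 601.

601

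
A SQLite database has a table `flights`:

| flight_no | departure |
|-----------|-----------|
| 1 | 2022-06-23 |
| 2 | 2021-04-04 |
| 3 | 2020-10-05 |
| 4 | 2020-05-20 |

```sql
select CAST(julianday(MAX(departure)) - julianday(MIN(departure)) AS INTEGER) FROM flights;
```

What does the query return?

MIN = 2020-05-20, MAX = 2022-06-23.
11 days remain in May 2020 after the 20th (31 − 20).
Full months from June 2020 through May 2022 contribute their day counts.
Then 23 days into June 2022.
Total: 11 + 30 + 31 + 31 + 30 + 31 + 30 + 31 + 31 + 28 + 31 + 30 + 31 + 30 + 31 + 31 + 30 + 31 + 30 + 31 + 31 + 28 + 31 + 30 + 31 + 23 = 764.

764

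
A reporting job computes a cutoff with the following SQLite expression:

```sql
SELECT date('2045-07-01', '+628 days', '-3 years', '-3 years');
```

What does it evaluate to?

Applying '+628 days' to 2045-07-01: counting 628 days forward gives 2047-03-21.
Adding -3 years to 2047-03-21 gives 2044-03-21.
Adding -3 years to 2044-03-21 gives 2041-03-21.

2041-03-21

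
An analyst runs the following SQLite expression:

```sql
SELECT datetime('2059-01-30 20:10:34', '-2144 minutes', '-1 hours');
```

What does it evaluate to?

2059-01-29 07:26:34

2144 minutes = 35h 44m; -2144 minutes from 2059-01-30 20:10:34 is 2059-01-29 08:26:34 (crosses midnight).
-1 hours from 2059-01-29 08:26:34 is 2059-01-29 07:26:34.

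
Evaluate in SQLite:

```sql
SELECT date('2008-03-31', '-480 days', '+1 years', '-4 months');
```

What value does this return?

Applying '-480 days' to 2008-03-31: counting 480 days back gives 2006-12-07.
Adding +1 year to 2006-12-07 gives 2007-12-07.
Adding -4 months to 2007-12-07 gives 2007-08-07.

2007-08-07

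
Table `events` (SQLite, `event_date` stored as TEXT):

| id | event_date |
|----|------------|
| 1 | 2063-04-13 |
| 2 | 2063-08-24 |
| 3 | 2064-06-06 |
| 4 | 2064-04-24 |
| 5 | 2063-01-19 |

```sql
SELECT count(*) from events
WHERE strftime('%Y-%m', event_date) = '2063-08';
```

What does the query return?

Rows with year-month 2063-08: 2063-08-24 → 1.

1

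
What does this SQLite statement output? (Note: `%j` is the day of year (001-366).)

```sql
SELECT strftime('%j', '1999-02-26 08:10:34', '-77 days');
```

345

First apply '-77 days': 1999-02-26 08:10:34 → 1998-12-11 08:10:34.
Day-of-year for 1998-12-11: days since 1998-01-01 inclusive = 345, zero-padded to 345.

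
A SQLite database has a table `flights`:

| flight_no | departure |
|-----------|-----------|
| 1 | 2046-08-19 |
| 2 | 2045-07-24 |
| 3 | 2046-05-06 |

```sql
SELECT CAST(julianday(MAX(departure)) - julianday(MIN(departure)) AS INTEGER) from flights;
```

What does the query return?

MIN = 2045-07-24, MAX = 2046-08-19.
7 days remain in July 2045 after the 24th (31 − 24).
Full months from August 2045 through July 2046 contribute their day counts.
Then 19 days into August 2046.
Total: 7 + 31 + 30 + 31 + 30 + 31 + 31 + 28 + 31 + 30 + 31 + 30 + 31 + 19 = 391.

391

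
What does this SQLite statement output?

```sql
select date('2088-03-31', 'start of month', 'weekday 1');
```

`start of month` rewinds 2088-03-31 to 2088-03-01.
`weekday 1` advances to the next Monday; 2088-03-01 is already a Monday, so it stays at 2088-03-01.

2088-03-01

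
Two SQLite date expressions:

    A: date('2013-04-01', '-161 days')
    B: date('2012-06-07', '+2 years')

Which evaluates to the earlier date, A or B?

A = 2012-10-22.
B = 2014-06-07.
A is earlier.

A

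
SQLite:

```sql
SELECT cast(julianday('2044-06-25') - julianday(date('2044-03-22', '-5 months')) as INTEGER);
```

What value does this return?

247

Adding -5 months to 2044-03-22 gives 2043-10-22.
9 days remain in October 2043 after the 22nd (31 − 22).
Full months from November 2043 through May 2044 contribute their day counts.
Then 25 days into June 2044.
Total: 9 + 30 + 31 + 31 + 29 + 31 + 30 + 31 + 25 = 247.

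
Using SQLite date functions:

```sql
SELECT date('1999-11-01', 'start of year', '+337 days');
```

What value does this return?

`start of year` rewinds 1999-11-01 to 1999-01-01.
Applying '+337 days' to 1999-01-01: counting 337 days forward gives 1999-12-04.

1999-12-04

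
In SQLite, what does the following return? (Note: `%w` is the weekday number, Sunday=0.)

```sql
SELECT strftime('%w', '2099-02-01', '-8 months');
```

First apply '-8 months': 2099-02-01 → 2098-06-01.
2098-06-01 is a Sunday; with Sunday=0 that is 0.

0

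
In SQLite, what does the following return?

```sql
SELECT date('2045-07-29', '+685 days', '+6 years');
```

2053-06-14

Applying '+685 days' to 2045-07-29: counting 685 days forward gives 2047-06-14.
Adding +6 years to 2047-06-14 gives 2053-06-14.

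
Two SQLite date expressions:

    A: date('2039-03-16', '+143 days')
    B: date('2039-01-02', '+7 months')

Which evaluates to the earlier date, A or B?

A = 2039-08-06.
B = 2039-08-02.
B is earlier.

B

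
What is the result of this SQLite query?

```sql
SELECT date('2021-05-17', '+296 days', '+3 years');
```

Applying '+296 days' to 2021-05-17: counting 296 days forward gives 2022-03-09.
Adding +3 years to 2022-03-09 gives 2025-03-09.

2025-03-09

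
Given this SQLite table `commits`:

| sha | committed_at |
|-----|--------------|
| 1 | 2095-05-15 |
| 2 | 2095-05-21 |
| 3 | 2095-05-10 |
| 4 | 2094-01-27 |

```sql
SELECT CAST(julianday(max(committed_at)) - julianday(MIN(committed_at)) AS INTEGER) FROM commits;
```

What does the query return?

MIN = 2094-01-27, MAX = 2095-05-21.
4 days remain in January 2094 after the 27th (31 − 27).
Full months from February 2094 through April 2095 contribute their day counts.
Then 21 days into May 2095.
Total: 4 + 28 + 31 + 30 + 31 + 30 + 31 + 31 + 30 + 31 + 30 + 31 + 31 + 28 + 31 + 30 + 21 = 479.

479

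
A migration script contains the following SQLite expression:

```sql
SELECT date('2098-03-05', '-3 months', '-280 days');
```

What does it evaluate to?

Adding -3 months to 2098-03-05 gives 2097-12-05.
Applying '-280 days' to 2097-12-05: counting 280 days back gives 2097-02-28.

2097-02-28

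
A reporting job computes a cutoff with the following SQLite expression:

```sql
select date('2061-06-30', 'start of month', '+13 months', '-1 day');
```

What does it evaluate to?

2062-06-30

`start of month` rewinds 2061-06-30 to 2061-06-01.
Adding +13 months to 2061-06-01 gives 2062-07-01.
Going back 1 day from 2062-07-01 reaches 2062-06-30 (last day of June, 30 days).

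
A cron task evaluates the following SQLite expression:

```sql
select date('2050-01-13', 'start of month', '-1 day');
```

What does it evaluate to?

`start of month` rewinds 2050-01-13 to 2050-01-01.
Going back 1 day from 2050-01-01 reaches 2049-12-31 (last day of December, 31 days).

2049-12-31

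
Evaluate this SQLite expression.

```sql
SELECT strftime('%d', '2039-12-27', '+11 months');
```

First apply '+11 months': 2039-12-27 → 2040-11-27.
`%d` extracts the 2-digit day of month: 27.

27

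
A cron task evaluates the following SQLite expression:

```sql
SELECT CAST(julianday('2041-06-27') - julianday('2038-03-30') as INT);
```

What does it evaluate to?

1185

1 day remains in March 2038 after the 30th (31 − 30).
Full months from April 2038 through May 2041 contribute their day counts.
Then 27 days into June 2041.
Total: 1 + 30 + 31 + 30 + 31 + 31 + 30 + 31 + 30 + 31 + 31 + 28 + 31 + 30 + 31 + 30 + 31 + 31 + 30 + 31 + 30 + 31 + 31 + 29 + 31 + 30 + 31 + 30 + 31 + 31 + 30 + 31 + 30 + 31 + 31 + 28 + 31 + 30 + 31 + 27 = 1185.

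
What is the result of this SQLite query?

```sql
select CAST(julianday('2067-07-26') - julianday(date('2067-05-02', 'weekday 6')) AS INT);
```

`weekday 6` advances to the next Saturday; 2067-05-02 is a Monday, so it moves forward to 2067-05-07.
24 days remain in May 2067 after the 7th (31 − 7).
June 2067: 30 days.
Then 26 days into July 2067.
Total: 24 + 30 + 26 = 80.

80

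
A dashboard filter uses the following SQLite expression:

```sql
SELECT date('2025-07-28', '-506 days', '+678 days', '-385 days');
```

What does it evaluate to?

Applying '-506 days' to 2025-07-28: counting 506 days back gives 2024-03-09.
Applying '+678 days' to 2024-03-09: counting 678 days forward gives 2026-01-16.
Applying '-385 days' to 2026-01-16: counting 385 days back gives 2024-12-27.

2024-12-27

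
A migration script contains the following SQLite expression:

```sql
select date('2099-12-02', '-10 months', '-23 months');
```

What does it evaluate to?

2097-03-02

Adding -10 months to 2099-12-02 gives 2099-02-02.
Adding -23 months to 2099-02-02 gives 2097-03-02.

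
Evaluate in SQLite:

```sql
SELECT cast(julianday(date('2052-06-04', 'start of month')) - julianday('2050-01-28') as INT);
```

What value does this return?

855

`start of month` rewinds 2052-06-04 to 2052-06-01.
3 days remain in January 2050 after the 28th (31 − 28).
Full months from February 2050 through May 2052 contribute their day counts.
Then 1 day into June 2052.
Total: 3 + 28 + 31 + 30 + 31 + 30 + 31 + 31 + 30 + 31 + 30 + 31 + 31 + 28 + 31 + 30 + 31 + 30 + 31 + 31 + 30 + 31 + 30 + 31 + 31 + 29 + 31 + 30 + 31 + 1 = 855.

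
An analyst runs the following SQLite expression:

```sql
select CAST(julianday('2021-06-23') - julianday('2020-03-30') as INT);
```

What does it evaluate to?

1 day remains in March 2020 after the 30th (31 − 30).
Full months from April 2020 through May 2021 contribute their day counts.
Then 23 days into June 2021.
Total: 1 + 30 + 31 + 30 + 31 + 31 + 30 + 31 + 30 + 31 + 31 + 28 + 31 + 30 + 31 + 23 = 450.

450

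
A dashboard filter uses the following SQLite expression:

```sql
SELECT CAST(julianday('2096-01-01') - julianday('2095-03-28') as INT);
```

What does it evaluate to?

279

3 days remain in March 2095 after the 28th (31 − 28).
Full months from April 2095 through December 2095 contribute their day counts.
Then 1 day into January 2096.
Total: 3 + 30 + 31 + 30 + 31 + 31 + 30 + 31 + 30 + 31 + 1 = 279.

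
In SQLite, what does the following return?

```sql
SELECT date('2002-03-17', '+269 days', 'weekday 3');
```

2002-12-11

Applying '+269 days' to 2002-03-17: counting 269 days forward gives 2002-12-11.
`weekday 3` advances to the next Wednesday; 2002-12-11 is already a Wednesday, so it stays at 2002-12-11.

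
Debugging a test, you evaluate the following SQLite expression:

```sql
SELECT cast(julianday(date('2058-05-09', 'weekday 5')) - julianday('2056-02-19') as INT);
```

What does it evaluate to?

811

`weekday 5` advances to the next Friday; 2058-05-09 is a Thursday, so it moves forward to 2058-05-10.
10 days remain in February 2056 after the 19th (29 − 19).
Full months from March 2056 through April 2058 contribute their day counts.
Then 10 days into May 2058.
Total: 10 + 31 + 30 + 31 + 30 + 31 + 31 + 30 + 31 + 30 + 31 + 31 + 28 + 31 + 30 + 31 + 30 + 31 + 31 + 30 + 31 + 30 + 31 + 31 + 28 + 31 + 30 + 10 = 811.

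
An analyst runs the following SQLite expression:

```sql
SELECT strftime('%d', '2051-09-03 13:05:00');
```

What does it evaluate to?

03

`%d` extracts the 2-digit day of month: 03.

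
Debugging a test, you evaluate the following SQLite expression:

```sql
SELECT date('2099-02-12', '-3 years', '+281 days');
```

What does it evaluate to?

Adding -3 years to 2099-02-12 gives 2096-02-12.
Applying '+281 days' to 2096-02-12: counting 281 days forward gives 2096-11-19.

2096-11-19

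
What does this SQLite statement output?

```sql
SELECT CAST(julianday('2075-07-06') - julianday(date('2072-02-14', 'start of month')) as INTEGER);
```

1251

`start of month` rewinds 2072-02-14 to 2072-02-01.
28 days remain in February 2072 after the 1st (29 − 1).
Full months from March 2072 through June 2075 contribute their day counts.
Then 6 days into July 2075.
Total: 28 + 31 + 30 + 31 + 30 + 31 + 31 + 30 + 31 + 30 + 31 + 31 + 28 + 31 + 30 + 31 + 30 + 31 + 31 + 30 + 31 + 30 + 31 + 31 + 28 + 31 + 30 + 31 + 30 + 31 + 31 + 30 + 31 + 30 + 31 + 31 + 28 + 31 + 30 + 31 + 30 + 6 = 1251.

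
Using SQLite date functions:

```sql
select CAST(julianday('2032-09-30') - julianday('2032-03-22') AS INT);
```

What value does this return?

9 days remain in March 2032 after the 22nd (31 − 22).
April 2032: 30 days.
May 2032: 31 days.
June 2032: 30 days.
July 2032: 31 days.
August 2032: 31 days.
Then 30 days into September 2032.
Total: 9 + 30 + 31 + 30 + 31 + 31 + 30 = 192.

192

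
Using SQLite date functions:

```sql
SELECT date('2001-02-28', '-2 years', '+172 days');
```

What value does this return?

1999-08-19

Adding -2 years to 2001-02-28 gives 1999-02-28.
Applying '+172 days' to 1999-02-28: counting 172 days forward gives 1999-08-19.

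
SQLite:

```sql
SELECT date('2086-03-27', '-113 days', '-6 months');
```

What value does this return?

2085-06-04

Applying '-113 days' to 2086-03-27: counting 113 days back gives 2085-12-04.
Adding -6 months to 2085-12-04 gives 2085-06-04.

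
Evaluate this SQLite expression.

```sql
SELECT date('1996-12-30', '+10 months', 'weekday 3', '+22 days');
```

Adding +10 months to 1996-12-30 gives 1997-10-30.
`weekday 3` advances to the next Wednesday; 1997-10-30 is a Thursday, so it moves forward to 1997-11-05.
Advancing 22 more days within November lands on 1997-11-27.

1997-11-27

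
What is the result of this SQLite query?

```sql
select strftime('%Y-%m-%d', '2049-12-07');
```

`%Y-%m-%d` extracts the ISO date: 2049-12-07.

2049-12-07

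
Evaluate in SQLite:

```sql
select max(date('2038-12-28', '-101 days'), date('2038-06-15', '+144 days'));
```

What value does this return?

date('2038-12-28', '-101 days') → 2038-09-18.
date('2038-06-15', '+144 days') → 2038-11-06.
Later of the two is 2038-11-06.

2038-11-06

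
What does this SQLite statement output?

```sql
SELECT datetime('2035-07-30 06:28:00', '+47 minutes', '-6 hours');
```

+47 minutes from 2035-07-30 06:28:00 is 2035-07-30 07:15:00.
-6 hours from 2035-07-30 07:15:00 is 2035-07-30 01:15:00.

2035-07-30 01:15:00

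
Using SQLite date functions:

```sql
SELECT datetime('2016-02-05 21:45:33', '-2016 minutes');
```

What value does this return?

2016-02-04 12:09:33

2016 minutes = 33h 36m; -2016 minutes from 2016-02-05 21:45:33 is 2016-02-04 12:09:33 (crosses midnight).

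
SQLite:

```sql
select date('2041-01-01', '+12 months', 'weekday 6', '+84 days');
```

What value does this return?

Adding +12 months to 2041-01-01 gives 2042-01-01.
`weekday 6` advances to the next Saturday; 2042-01-01 is a Wednesday, so it moves forward to 2042-01-04.
Applying '+84 days' to 2042-01-04: counting 84 days forward gives 2042-03-29.

2042-03-29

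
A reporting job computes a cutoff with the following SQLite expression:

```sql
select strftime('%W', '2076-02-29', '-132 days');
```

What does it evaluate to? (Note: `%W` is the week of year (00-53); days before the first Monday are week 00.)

First apply '-132 days': 2076-02-29 → 2075-10-20.
2075-10-20 is a Sunday. SQLite's %W counts Mondays since the year started; the result is 41.

41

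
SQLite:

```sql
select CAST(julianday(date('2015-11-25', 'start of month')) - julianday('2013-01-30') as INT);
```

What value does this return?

`start of month` rewinds 2015-11-25 to 2015-11-01.
1 day remains in January 2013 after the 30th (31 − 30).
Full months from February 2013 through October 2015 contribute their day counts.
Then 1 day into November 2015.
Total: 1 + 28 + 31 + 30 + 31 + 30 + 31 + 31 + 30 + 31 + 30 + 31 + 31 + 28 + 31 + 30 + 31 + 30 + 31 + 31 + 30 + 31 + 30 + 31 + 31 + 28 + 31 + 30 + 31 + 30 + 31 + 31 + 30 + 31 + 1 = 1005.

1005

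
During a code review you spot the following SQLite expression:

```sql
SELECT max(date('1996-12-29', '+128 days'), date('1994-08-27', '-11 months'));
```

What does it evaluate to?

1997-05-06

date('1996-12-29', '+128 days') → 1997-05-06.
date('1994-08-27', '-11 months') → 1993-09-27.
Later of the two is 1997-05-06.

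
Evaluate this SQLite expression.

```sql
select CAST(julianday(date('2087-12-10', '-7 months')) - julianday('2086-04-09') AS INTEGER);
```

396

Adding -7 months to 2087-12-10 gives 2087-05-10.
21 days remain in April 2086 after the 9th (30 − 9).
Full months from May 2086 through April 2087 contribute their day counts.
Then 10 days into May 2087.
Total: 21 + 31 + 30 + 31 + 31 + 30 + 31 + 30 + 31 + 31 + 28 + 31 + 30 + 10 = 396.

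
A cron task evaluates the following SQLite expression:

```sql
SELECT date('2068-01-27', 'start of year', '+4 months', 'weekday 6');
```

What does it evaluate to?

2068-05-05

`start of year` rewinds 2068-01-27 to 2068-01-01.
Adding +4 months to 2068-01-01 gives 2068-05-01.
`weekday 6` advances to the next Saturday; 2068-05-01 is a Tuesday, so it moves forward to 2068-05-05.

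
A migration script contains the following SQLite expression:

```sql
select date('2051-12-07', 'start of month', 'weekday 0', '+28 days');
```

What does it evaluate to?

`start of month` rewinds 2051-12-07 to 2051-12-01.
`weekday 0` advances to the next Sunday; 2051-12-01 is a Friday, so it moves forward to 2051-12-03.
Advancing 28 more days within December lands on 2051-12-31.

2051-12-31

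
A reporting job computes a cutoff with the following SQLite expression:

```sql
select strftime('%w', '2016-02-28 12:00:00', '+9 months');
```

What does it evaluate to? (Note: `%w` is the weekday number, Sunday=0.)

1

First apply '+9 months': 2016-02-28 12:00:00 → 2016-11-28 12:00:00.
2016-11-28 is a Monday; with Sunday=0 that is 1.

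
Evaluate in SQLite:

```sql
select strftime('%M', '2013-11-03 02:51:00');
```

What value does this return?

`%M` extracts the 2-digit minute: 51.

51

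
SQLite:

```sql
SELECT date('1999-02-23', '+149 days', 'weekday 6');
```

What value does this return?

1999-07-24

Applying '+149 days' to 1999-02-23: counting 149 days forward gives 1999-07-22.
`weekday 6` advances to the next Saturday; 1999-07-22 is a Thursday, so it moves forward to 1999-07-24.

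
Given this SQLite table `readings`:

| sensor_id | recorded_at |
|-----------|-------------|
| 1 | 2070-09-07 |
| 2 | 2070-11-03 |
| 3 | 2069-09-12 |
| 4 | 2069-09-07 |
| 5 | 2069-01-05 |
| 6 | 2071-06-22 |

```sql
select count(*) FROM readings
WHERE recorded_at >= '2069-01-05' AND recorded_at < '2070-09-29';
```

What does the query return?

4

Rows in [2069-01-05, 2070-09-29): 2070-09-07, 2069-09-12, 2069-09-07, 2069-01-05 → 4 rows.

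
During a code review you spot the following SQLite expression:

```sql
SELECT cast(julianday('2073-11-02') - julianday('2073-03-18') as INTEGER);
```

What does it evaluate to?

13 days remain in March 2073 after the 18th (31 − 18).
Full months from April 2073 through October 2073 contribute their day counts.
Then 2 days into November 2073.
Total: 13 + 30 + 31 + 30 + 31 + 31 + 30 + 31 + 2 = 229.

229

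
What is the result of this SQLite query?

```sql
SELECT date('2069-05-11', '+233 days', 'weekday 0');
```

2070-01-05

Applying '+233 days' to 2069-05-11: counting 233 days forward gives 2069-12-30.
`weekday 0` advances to the next Sunday; 2069-12-30 is a Monday, so it moves forward to 2070-01-05.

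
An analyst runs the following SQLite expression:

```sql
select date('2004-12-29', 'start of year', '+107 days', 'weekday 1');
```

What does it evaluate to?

2004-04-19

`start of year` rewinds 2004-12-29 to 2004-01-01.
Applying '+107 days' to 2004-01-01: counting 107 days forward gives 2004-04-17.
`weekday 1` advances to the next Monday; 2004-04-17 is a Saturday, so it moves forward to 2004-04-19.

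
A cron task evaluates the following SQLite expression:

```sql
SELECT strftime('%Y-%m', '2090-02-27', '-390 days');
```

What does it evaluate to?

2089-02

First apply '-390 days': 2090-02-27 → 2089-02-02.
`%Y-%m` extracts the year-month: 2089-02.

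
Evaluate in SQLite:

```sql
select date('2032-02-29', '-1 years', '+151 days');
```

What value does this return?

2031-07-30

Adding -1 year to 2032-02-29 targets 2031-02-29, but 2031 is not a leap year, so SQLite normalizes to 2031-03-01.
Applying '+151 days' to 2031-03-01: counting 151 days forward gives 2031-07-30.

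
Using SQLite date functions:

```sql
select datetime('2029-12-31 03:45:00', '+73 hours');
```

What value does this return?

+73 hours from 2029-12-31 03:45:00 is 2030-01-03 04:45:00 (crosses midnight).

2030-01-03 04:45:00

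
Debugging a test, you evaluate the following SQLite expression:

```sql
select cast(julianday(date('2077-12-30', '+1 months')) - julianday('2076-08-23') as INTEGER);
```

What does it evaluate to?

525

Adding +1 month to 2077-12-30 gives 2078-01-30.
8 days remain in August 2076 after the 23rd (31 − 23).
Full months from September 2076 through December 2077 contribute their day counts.
Then 30 days into January 2078.
Total: 8 + 30 + 31 + 30 + 31 + 31 + 28 + 31 + 30 + 31 + 30 + 31 + 31 + 30 + 31 + 30 + 31 + 30 = 525.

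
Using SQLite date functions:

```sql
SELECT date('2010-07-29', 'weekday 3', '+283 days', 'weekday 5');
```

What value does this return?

2011-05-20

`weekday 3` advances to the next Wednesday; 2010-07-29 is a Thursday, so it moves forward to 2010-08-04.
Applying '+283 days' to 2010-08-04: counting 283 days forward gives 2011-05-14.
`weekday 5` advances to the next Friday; 2011-05-14 is a Saturday, so it moves forward to 2011-05-20.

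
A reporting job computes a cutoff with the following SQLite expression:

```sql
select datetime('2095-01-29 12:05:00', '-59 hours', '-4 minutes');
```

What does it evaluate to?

2095-01-27 01:01:00

-59 hours from 2095-01-29 12:05:00 is 2095-01-27 01:05:00 (crosses midnight).
-4 minutes from 2095-01-27 01:05:00 is 2095-01-27 01:01:00.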